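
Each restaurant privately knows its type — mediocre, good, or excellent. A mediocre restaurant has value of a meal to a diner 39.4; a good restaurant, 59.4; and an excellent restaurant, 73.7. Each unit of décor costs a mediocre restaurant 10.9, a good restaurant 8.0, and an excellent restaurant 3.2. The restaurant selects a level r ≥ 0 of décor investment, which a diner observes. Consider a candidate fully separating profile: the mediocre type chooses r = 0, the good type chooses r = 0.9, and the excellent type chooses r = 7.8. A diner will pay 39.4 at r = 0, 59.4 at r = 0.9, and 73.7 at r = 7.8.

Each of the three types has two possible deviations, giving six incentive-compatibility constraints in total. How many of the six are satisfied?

4

Mediocre (own payoff 39.4): to r=0.9 gives 59.4 − 10.9×0.9 = 49.59 → profitable ✗; to r=7.8 gives 73.7 − 10.9×7.8 = -11.32 → no gain ✓.
Good (own payoff 59.4 − 8.0×0.9 = 52.2): to r=0 gives 39.4 → no gain ✓; to r=7.8 gives 73.7 − 8.0×7.8 = 11.3 → no gain ✓.
Excellent (own payoff 73.7 − 3.2×7.8 = 48.74): to r=0 gives 39.4 → no gain ✓; to r=0.9 gives 59.4 − 3.2×0.9 = 56.52 → profitable ✗.
4 of the 6 constraints hold; not an equilibrium.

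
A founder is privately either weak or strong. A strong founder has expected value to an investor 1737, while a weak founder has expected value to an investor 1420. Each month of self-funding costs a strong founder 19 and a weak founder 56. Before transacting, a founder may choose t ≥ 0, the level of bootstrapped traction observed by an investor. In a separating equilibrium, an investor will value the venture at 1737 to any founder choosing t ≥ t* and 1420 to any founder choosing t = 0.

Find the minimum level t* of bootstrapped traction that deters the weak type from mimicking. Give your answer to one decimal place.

5.7

A weak founder choosing t = 0 receives 1420.
Imitating at t* instead would pay 1737 at cost 56·t*, netting 1737 − 56·t*.
Indifference: 1420 = 1737 − 56·t*, so t* = (1737 − 1420) / 56 ≈ 5.7.
This is the weak type's binding incentive-compatibility constraint; any t ≥ 5.7 sustains separation on that side.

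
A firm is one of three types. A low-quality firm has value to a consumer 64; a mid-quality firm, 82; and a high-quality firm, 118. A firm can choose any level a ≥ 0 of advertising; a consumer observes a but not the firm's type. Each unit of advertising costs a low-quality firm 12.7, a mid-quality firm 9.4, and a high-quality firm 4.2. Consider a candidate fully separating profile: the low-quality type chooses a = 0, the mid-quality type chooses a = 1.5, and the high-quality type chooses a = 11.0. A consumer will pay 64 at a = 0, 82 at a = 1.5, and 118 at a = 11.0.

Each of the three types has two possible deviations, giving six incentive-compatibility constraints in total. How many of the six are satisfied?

Low-quality (own payoff 64): to a=1.5 gives 82 − 12.7×1.5 = 62.95 → no gain ✓; to a=11.0 gives 118 − 12.7×11.0 = -21.7 → no gain ✓.
High-quality (own payoff 118 − 4.2×11.0 = 71.8): to a=0 gives 64 → no gain ✓; to a=1.5 gives 82 − 4.2×1.5 = 75.7 → profitable ✗.
Mid-quality (own payoff 82 − 9.4×1.5 = 67.9): to a=0 gives 64 → no gain ✓; to a=11.0 gives 118 − 9.4×11.0 = 14.6 → no gain ✓.
5 of the 6 constraints hold; not an equilibrium.

5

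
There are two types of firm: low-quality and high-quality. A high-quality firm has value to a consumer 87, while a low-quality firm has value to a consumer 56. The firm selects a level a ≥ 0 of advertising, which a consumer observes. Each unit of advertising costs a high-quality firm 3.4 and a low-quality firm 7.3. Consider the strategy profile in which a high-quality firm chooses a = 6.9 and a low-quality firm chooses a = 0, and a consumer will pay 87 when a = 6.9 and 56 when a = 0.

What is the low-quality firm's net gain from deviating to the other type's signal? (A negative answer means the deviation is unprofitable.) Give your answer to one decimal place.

Playing a = 0 the low-quality firm receives 56.
Deviating to a = 6.9 brings payment 87 at cost 7.3 × 6.9 = 50.37, netting 36.63.
Gain from deviating: 36.63 − 56 = -19.37, i.e. -19.4 to one decimal place.
The gain is negative, so the low-quality type's incentive-compatibility constraint is satisfied.

-19.4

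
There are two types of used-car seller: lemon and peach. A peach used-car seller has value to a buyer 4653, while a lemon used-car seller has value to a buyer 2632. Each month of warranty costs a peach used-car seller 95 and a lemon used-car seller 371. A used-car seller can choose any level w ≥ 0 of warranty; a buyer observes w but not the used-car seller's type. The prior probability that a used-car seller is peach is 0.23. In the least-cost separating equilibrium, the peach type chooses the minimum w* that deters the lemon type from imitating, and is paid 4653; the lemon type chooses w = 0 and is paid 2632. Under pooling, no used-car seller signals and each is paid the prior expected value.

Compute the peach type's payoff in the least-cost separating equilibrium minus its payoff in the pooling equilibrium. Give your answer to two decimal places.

Least-cost separating signal: w* solves 2632 = 4653 − 371·w*, so w* = (4653 − 2632)/371 ≈ 5.4474.
Peach type's separating payoff: 4653 − 95 × w* = 4653 − 95 × (4653 − 2632)/371 = 4653 − 191995/371 ≈ 4135.4933.
Pooling payoff: 0.23 × 4653 + 0.77 × 2632 = 3096.83.
Difference: 4135.4933 − 3096.83 = 1038.6633, i.e. 1038.66 to two decimal places.
The peach type prefers to separate.

1038.66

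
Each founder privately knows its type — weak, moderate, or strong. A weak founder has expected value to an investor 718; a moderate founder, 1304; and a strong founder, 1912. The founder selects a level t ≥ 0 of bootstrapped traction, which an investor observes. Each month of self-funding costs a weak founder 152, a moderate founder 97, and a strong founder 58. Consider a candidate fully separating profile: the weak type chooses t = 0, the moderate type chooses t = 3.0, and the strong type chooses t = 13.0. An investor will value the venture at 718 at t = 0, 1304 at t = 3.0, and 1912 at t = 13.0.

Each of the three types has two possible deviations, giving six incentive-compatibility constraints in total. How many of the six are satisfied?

Weak (own payoff 718): to t=3.0 gives 1304 − 152×3.0 = 848 → profitable ✗; to t=13.0 gives 1912 − 152×13.0 = -64 → no gain ✓.
Strong (own payoff 1912 − 58×13.0 = 1158): to t=0 gives 718 → no gain ✓; to t=3.0 gives 1304 − 58×3.0 = 1130 → no gain ✓.
Moderate (own payoff 1304 − 97×3.0 = 1013): to t=0 gives 718 → no gain ✓; to t=13.0 gives 1912 − 97×13.0 = 651 → no gain ✓.
5 of the 6 constraints hold; not an equilibrium.

5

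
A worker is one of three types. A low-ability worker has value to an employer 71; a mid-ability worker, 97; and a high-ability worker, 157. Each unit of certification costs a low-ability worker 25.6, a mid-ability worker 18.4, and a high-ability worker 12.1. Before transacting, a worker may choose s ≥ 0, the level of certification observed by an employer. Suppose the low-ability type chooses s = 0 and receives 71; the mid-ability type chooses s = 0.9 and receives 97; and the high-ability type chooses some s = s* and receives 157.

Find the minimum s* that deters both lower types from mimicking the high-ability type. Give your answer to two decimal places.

4.16

Mid-ability type (on-path payoff 97 − 18.4×0.9 = 80.44) won't mimic when 80.44 ≥ 157 − 18.4·s*, i.e. s* ≥ 4.16.
Low-ability type (on-path payoff 71) won't mimic when 71 ≥ 157 − 25.6·s*, i.e. s* ≥ 3.36.
Both must hold, so s* = max(3.36, 4.16) = 4.16. The mid-ability type's constraint binds.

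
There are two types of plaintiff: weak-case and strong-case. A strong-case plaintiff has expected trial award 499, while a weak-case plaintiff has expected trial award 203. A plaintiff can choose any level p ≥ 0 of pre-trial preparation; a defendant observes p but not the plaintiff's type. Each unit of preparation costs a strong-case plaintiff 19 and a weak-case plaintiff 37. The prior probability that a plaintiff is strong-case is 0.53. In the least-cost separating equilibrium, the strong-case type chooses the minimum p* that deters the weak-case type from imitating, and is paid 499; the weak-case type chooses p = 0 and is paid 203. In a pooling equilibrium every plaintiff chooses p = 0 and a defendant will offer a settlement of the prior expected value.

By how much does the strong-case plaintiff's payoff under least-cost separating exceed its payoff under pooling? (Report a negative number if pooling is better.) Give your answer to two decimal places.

-12.88

Least-cost separating signal: p* solves 203 = 499 − 37·p*, so p* = (499 − 203)/37 = 8.
Strong-case type's separating payoff: 499 − 19 × p* = 499 − 19 × (499 − 203)/37 = 499 − 5624/37 = 347.
Pooling payoff: 0.53 × 499 + 0.47 × 203 = 359.88.
Difference: 347 − 359.88 = -12.88.
The strong-case type would prefer the pooling outcome.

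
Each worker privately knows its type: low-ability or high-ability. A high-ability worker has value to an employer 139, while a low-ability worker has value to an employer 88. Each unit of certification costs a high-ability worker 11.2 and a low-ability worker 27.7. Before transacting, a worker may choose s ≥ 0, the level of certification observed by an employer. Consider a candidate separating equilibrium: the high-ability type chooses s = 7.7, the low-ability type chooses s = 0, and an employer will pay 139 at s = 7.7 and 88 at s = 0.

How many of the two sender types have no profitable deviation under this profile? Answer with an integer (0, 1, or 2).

1

Low-ability type: stay at 0 → 88; mimic → 139 − 27.7 × 7.7 = -74.29. IC holds (88 ≥ -74.29).
High-ability type: signal → 139 − 11.2 × 7.7 = 52.76; deviate to 0 → 88. IC fails (52.76 < 88).
1 of 2 constraints hold, so this profile is not an equilibrium.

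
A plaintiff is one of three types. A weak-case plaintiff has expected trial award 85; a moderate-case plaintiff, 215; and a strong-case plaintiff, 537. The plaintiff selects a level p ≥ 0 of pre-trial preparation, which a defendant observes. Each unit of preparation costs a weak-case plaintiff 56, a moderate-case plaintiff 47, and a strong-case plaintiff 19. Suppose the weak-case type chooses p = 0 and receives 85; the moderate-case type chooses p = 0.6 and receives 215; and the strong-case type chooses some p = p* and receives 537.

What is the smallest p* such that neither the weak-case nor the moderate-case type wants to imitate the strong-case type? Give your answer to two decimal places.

Weak-case type (on-path payoff 85) won't mimic when 85 ≥ 537 − 56·p*, i.e. p* ≥ 8.07.
Moderate-case type (on-path payoff 215 − 47×0.6 = 186.8) won't mimic when 186.8 ≥ 537 − 47·p*, i.e. p* ≥ 7.45.
Both must hold, so p* = max(8.07, 7.45) = 8.07. The weak-case type's constraint binds.

8.07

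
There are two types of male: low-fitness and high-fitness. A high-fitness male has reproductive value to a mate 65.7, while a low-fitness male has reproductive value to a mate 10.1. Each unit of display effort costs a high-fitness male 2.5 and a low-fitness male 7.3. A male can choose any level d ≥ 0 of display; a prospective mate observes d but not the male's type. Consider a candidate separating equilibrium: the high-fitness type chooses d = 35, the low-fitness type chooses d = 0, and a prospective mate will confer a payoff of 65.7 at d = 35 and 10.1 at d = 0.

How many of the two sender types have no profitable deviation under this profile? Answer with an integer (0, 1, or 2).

1

Low-fitness type: stay at 0 → 10.1; mimic → 65.7 − 7.3 × 35 = -189.8. IC holds (10.1 ≥ -189.8).
High-fitness type: signal → 65.7 − 2.5 × 35 = -21.8; deviate to 0 → 10.1. IC fails (-21.8 < 10.1).
1 of 2 constraints hold, so this profile is not an equilibrium.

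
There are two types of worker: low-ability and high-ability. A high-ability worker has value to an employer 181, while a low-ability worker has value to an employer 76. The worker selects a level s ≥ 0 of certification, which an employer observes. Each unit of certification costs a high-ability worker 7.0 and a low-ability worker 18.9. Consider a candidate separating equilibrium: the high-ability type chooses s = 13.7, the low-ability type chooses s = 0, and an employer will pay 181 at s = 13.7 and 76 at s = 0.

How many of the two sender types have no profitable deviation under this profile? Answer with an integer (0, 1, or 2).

Low-ability type: stay at 0 → 76; mimic → 181 − 18.9 × 13.7 = -77.93. IC holds (76 ≥ -77.93).
High-ability type: signal → 181 − 7.0 × 13.7 = 85.1; deviate to 0 → 76. IC holds (85.1 ≥ 76).
2 of 2 constraints hold, so this is a separating equilibrium.

2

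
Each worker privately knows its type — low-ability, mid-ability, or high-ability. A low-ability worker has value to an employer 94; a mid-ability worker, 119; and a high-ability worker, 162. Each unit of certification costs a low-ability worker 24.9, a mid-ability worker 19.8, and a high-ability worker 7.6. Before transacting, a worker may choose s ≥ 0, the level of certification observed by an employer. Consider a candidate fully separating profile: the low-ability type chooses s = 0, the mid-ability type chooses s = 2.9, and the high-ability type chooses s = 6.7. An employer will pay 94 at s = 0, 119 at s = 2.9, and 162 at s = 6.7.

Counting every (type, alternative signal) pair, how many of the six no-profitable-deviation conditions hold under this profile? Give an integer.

5

Mid-ability (own payoff 119 − 19.8×2.9 = 61.58): to s=0 gives 94 → profitable ✗; to s=6.7 gives 162 − 19.8×6.7 = 29.34 → no gain ✓.
High-ability (own payoff 162 − 7.6×6.7 = 111.08): to s=0 gives 94 → no gain ✓; to s=2.9 gives 119 − 7.6×2.9 = 96.96 → no gain ✓.
Low-ability (own payoff 94): to s=2.9 gives 119 − 24.9×2.9 = 46.79 → no gain ✓; to s=6.7 gives 162 − 24.9×6.7 = -4.83 → no gain ✓.
5 of the 6 constraints hold; not an equilibrium.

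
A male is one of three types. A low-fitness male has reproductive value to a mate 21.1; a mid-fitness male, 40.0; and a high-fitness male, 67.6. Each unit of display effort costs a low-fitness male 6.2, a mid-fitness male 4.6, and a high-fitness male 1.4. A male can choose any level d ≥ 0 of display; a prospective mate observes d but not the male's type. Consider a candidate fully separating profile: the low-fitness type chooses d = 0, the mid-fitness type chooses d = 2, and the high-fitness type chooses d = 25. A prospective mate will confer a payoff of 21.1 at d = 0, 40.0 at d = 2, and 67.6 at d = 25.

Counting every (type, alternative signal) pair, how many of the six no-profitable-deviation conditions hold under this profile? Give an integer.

4

Low-fitness (own payoff 21.1): to d=2 gives 40.0 − 6.2×2 = 27.6 → profitable ✗; to d=25 gives 67.6 − 6.2×25 = -87.4 → no gain ✓.
Mid-fitness (own payoff 40.0 − 4.6×2 = 30.8): to d=0 gives 21.1 → no gain ✓; to d=25 gives 67.6 − 4.6×25 = -47.4 → no gain ✓.
High-fitness (own payoff 67.6 − 1.4×25 = 32.6): to d=0 gives 21.1 → no gain ✓; to d=2 gives 40.0 − 1.4×2 = 37.2 → profitable ✗.
4 of the 6 constraints hold; not an equilibrium.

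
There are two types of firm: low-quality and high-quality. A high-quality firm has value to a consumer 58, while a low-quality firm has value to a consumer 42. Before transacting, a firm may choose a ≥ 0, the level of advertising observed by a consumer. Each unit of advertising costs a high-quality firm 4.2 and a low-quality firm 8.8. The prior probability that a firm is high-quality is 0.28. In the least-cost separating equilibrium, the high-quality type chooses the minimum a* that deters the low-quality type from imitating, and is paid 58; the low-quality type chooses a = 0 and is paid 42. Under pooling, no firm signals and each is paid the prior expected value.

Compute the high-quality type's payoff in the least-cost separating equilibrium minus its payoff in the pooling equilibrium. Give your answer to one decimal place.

3.9

Least-cost separating signal: a* solves 42 = 58 − 8.8·a*, so a* = (58 − 42)/8.8 ≈ 1.8182.
High-quality type's separating payoff: 58 − 4.2 × a* = 58 − 4.2 × (58 − 42)/8.8 = 58 − 67.2/8.8 ≈ 50.364.
Pooling payoff: 0.28 × 58 + 0.72 × 42 = 46.48.
Difference: 50.364 − 46.48 = 3.884, i.e. 3.9 to one decimal place.
The high-quality type prefers to separate.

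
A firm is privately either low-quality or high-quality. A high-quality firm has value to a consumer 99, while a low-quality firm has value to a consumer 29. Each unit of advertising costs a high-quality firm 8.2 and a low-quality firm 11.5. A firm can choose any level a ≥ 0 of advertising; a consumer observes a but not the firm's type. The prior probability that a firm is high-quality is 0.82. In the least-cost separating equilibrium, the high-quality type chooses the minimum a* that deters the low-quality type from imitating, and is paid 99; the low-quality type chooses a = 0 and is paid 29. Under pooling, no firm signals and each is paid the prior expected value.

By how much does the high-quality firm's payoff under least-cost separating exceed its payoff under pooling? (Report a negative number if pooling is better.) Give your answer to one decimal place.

-37.3

Least-cost separating signal: a* solves 29 = 99 − 11.5·a*, so a* = (99 − 29)/11.5 ≈ 6.0870.
High-quality type's separating payoff: 99 − 8.2 × a* = 99 − 8.2 × (99 − 29)/11.5 = 99 − 574/11.5 ≈ 49.087.
Pooling payoff: 0.82 × 99 + 0.18 × 29 = 86.4.
Difference: 49.087 − 86.4 = -37.313, i.e. -37.3 to one decimal place.
The high-quality type would prefer the pooling outcome.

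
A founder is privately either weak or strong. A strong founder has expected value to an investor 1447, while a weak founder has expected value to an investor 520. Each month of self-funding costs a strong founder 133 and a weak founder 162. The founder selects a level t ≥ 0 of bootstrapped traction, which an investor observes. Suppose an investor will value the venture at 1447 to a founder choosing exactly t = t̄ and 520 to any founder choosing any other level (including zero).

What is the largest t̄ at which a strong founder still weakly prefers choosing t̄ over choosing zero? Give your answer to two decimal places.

6.97

Choosing t̄ yields the strong type 1447 − 133·t̄; choosing zero yields 520.
The strong type is indifferent at 1447 − 133·t̄ = 520, i.e. t̄ = (1447 − 520) / 133 ≈ 6.97.
For any t̄ above 6.97 the strong type would rather pool at zero, so separation collapses.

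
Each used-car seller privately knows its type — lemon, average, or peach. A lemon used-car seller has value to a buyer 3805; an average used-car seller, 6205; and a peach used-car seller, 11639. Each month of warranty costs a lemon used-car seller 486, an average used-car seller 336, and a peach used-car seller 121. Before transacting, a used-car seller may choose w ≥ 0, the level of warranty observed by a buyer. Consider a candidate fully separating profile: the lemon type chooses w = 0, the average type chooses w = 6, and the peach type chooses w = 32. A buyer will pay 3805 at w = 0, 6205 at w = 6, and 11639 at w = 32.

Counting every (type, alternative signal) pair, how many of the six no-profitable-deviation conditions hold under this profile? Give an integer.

Lemon (own payoff 3805): to w=6 gives 6205 − 486×6 = 3289 → no gain ✓; to w=32 gives 11639 − 486×32 = -3913 → no gain ✓.
Peach (own payoff 11639 − 121×32 = 7767): to w=0 gives 3805 → no gain ✓; to w=6 gives 6205 − 121×6 = 5479 → no gain ✓.
Average (own payoff 6205 − 336×6 = 4189): to w=0 gives 3805 → no gain ✓; to w=32 gives 11639 − 336×32 = 887 → no gain ✓.
6 of the 6 constraints hold; this profile is a separating equilibrium.

6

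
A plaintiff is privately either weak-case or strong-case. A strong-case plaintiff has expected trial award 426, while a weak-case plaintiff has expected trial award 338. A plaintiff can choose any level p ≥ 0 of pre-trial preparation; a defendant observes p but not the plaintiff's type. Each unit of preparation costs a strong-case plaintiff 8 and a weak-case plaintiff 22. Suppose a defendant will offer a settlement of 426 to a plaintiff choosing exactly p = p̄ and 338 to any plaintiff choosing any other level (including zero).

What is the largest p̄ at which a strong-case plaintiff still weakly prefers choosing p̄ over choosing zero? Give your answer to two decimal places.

Choosing p̄ yields the strong-case type 426 − 8·p̄; choosing zero yields 338.
The strong-case type is indifferent at 426 − 8·p̄ = 338, i.e. p̄ = (426 − 338) / 8 = 11.00.
For any p̄ above 11.00 the strong-case type would rather pool at zero, so separation collapses.

11.00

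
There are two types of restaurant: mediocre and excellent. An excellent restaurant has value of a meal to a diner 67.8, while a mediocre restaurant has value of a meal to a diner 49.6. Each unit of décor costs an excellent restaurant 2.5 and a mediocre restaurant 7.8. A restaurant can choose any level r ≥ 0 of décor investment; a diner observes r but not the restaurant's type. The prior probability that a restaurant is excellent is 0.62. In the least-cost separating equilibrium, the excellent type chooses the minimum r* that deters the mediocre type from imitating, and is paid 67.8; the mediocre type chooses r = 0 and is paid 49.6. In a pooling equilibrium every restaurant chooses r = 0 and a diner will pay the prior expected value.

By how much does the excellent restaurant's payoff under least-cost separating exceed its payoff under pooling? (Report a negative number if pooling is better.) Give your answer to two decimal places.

1.08

Least-cost separating signal: r* solves 49.6 = 67.8 − 7.8·r*, so r* = (67.8 − 49.6)/7.8 ≈ 2.3333.
Excellent type's separating payoff: 67.8 − 2.5 × r* = 67.8 − 2.5 × (67.8 − 49.6)/7.8 = 67.8 − 45.5/7.8 ≈ 61.9667.
Pooling payoff: 0.62 × 67.8 + 0.38 × 49.6 = 60.884.
Difference: 61.9667 − 60.884 = 1.0827, i.e. 1.08 to two decimal places.
The excellent type prefers to separate.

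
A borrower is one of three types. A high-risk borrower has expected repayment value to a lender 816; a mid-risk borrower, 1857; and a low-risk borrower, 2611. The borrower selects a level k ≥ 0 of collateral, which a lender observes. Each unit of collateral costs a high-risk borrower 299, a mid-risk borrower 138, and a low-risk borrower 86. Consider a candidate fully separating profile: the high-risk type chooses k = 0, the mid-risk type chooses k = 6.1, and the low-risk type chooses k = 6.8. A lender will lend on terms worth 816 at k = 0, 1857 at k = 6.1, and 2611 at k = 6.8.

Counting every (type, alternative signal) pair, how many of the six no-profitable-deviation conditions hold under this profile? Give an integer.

5

Low-risk (own payoff 2611 − 86×6.8 = 2026.2): to k=0 gives 816 → no gain ✓; to k=6.1 gives 1857 − 86×6.1 = 1332.4 → no gain ✓.
Mid-risk (own payoff 1857 − 138×6.1 = 1015.2): to k=0 gives 816 → no gain ✓; to k=6.8 gives 2611 − 138×6.8 = 1672.6 → profitable ✗.
High-risk (own payoff 816): to k=6.1 gives 1857 − 299×6.1 = 33.1 → no gain ✓; to k=6.8 gives 2611 − 299×6.8 = 577.8 → no gain ✓.
5 of the 6 constraints hold; not an equilibrium.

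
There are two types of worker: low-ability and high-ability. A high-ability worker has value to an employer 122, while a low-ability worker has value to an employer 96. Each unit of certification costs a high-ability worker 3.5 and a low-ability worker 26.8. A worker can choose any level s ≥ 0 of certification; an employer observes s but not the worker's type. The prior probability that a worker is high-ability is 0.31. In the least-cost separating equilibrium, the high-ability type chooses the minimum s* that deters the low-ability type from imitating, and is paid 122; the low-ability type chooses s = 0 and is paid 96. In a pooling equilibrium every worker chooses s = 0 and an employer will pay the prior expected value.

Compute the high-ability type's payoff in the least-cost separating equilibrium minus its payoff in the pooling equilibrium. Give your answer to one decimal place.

Least-cost separating signal: s* solves 96 = 122 − 26.8·s*, so s* = (122 − 96)/26.8 ≈ 0.9701.
High-ability type's separating payoff: 122 − 3.5 × s* = 122 − 3.5 × (122 − 96)/26.8 = 122 − 91/26.8 ≈ 118.604.
Pooling payoff: 0.31 × 122 + 0.69 × 96 = 104.06.
Difference: 118.604 − 104.06 = 14.544, i.e. 14.5 to one decimal place.
The high-ability type prefers to separate.

14.5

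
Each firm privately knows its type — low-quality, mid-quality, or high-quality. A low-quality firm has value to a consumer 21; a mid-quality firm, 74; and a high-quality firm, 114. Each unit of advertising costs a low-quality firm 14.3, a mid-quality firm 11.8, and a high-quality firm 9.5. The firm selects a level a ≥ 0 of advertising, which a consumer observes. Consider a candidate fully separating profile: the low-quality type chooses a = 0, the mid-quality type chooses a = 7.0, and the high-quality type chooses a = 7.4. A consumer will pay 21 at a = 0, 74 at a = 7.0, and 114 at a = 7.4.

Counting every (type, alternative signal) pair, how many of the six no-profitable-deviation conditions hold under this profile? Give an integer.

High-quality (own payoff 114 − 9.5×7.4 = 43.7): to a=0 gives 21 → no gain ✓; to a=7.0 gives 74 − 9.5×7.0 = 7.5 → no gain ✓.
Low-quality (own payoff 21): to a=7.0 gives 74 − 14.3×7.0 = -26.1 → no gain ✓; to a=7.4 gives 114 − 14.3×7.4 = 8.18 → no gain ✓.
Mid-quality (own payoff 74 − 11.8×7.0 = -8.6): to a=0 gives 21 → profitable ✗; to a=7.4 gives 114 − 11.8×7.4 = 26.68 → profitable ✗.
4 of the 6 constraints hold; not an equilibrium.

4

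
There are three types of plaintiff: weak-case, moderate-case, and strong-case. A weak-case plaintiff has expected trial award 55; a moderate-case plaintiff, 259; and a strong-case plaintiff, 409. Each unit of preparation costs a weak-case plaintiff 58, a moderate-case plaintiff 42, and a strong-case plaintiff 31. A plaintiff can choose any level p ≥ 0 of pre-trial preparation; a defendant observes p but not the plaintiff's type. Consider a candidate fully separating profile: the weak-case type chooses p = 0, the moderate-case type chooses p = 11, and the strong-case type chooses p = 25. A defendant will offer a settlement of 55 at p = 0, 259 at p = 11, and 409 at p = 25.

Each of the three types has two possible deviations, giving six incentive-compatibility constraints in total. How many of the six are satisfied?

Moderate-case (own payoff 259 − 42×11 = -203): to p=0 gives 55 → profitable ✗; to p=25 gives 409 − 42×25 = -641 → no gain ✓.
Strong-case (own payoff 409 − 31×25 = -366): to p=0 gives 55 → profitable ✗; to p=11 gives 259 − 31×11 = -82 → profitable ✗.
Weak-case (own payoff 55): to p=11 gives 259 − 58×11 = -379 → no gain ✓; to p=25 gives 409 − 58×25 = -1041 → no gain ✓.
3 of the 6 constraints hold; not an equilibrium.

3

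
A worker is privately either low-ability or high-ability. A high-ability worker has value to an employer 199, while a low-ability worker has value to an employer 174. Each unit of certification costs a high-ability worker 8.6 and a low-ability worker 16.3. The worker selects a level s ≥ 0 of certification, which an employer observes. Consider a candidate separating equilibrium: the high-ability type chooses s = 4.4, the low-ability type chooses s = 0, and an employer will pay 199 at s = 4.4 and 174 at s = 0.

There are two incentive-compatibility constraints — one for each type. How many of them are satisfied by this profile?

1

Low-ability type: stay at 0 → 174; mimic → 199 − 16.3 × 4.4 = 127.28. IC holds (174 ≥ 127.28).
High-ability type: signal → 199 − 8.6 × 4.4 = 161.16; deviate to 0 → 174. IC fails (161.16 < 174).
1 of 2 constraints hold, so this profile is not an equilibrium.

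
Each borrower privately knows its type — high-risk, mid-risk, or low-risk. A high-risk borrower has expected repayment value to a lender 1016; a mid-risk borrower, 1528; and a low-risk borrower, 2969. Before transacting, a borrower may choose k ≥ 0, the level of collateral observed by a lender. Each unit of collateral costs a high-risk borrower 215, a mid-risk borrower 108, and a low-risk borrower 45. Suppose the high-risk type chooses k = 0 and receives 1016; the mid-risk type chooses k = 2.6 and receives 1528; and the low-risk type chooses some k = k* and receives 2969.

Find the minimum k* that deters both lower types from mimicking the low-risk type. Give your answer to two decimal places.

High-risk type (on-path payoff 1016) won't mimic when 1016 ≥ 2969 − 215·k*, i.e. k* ≥ 9.08.
Mid-risk type (on-path payoff 1528 − 108×2.6 = 1247.2) won't mimic when 1247.2 ≥ 2969 − 108·k*, i.e. k* ≥ 15.94.
Both must hold, so k* = max(9.08, 15.94) = 15.94. The mid-risk type's constraint binds.

15.94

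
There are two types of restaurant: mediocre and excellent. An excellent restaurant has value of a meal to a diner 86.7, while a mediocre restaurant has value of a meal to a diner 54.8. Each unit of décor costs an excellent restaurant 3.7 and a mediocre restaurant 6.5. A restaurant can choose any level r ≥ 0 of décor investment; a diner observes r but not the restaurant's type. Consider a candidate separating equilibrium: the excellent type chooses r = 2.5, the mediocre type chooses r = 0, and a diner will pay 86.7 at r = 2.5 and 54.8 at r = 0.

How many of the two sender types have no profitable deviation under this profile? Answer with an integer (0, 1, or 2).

1

Mediocre type: stay at 0 → 54.8; mimic → 86.7 − 6.5 × 2.5 = 70.45. IC fails (54.8 < 70.45).
Excellent type: signal → 86.7 − 3.7 × 2.5 = 77.45; deviate to 0 → 54.8. IC holds (77.45 ≥ 54.8).
1 of 2 constraints hold, so this profile is not an equilibrium.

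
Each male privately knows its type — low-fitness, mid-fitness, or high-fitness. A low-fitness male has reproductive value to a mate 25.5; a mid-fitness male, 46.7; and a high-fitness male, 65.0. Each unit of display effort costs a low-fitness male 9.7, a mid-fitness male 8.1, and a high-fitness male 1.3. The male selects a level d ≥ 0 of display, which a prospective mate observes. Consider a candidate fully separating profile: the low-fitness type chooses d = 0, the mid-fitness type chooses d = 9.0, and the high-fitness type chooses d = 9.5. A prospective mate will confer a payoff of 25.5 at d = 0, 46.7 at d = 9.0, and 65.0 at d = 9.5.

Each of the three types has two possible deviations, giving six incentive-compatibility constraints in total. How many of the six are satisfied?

4

High-fitness (own payoff 65.0 − 1.3×9.5 = 52.65): to d=0 gives 25.5 → no gain ✓; to d=9.0 gives 46.7 − 1.3×9.0 = 35 → no gain ✓.
Low-fitness (own payoff 25.5): to d=9.0 gives 46.7 − 9.7×9.0 = -40.6 → no gain ✓; to d=9.5 gives 65.0 − 9.7×9.5 = -27.15 → no gain ✓.
Mid-fitness (own payoff 46.7 − 8.1×9.0 = -26.2): to d=0 gives 25.5 → profitable ✗; to d=9.5 gives 65.0 − 8.1×9.5 = -11.95 → profitable ✗.
4 of the 6 constraints hold; not an equilibrium.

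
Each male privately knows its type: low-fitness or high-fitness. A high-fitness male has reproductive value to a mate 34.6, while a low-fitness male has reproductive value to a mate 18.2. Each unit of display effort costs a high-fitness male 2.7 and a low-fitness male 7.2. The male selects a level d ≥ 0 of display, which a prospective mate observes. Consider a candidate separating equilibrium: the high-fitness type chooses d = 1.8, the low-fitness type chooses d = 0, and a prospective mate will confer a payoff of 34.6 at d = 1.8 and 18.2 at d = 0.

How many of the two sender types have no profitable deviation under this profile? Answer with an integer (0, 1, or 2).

1

High-fitness type: signal → 34.6 − 2.7 × 1.8 = 29.74; deviate to 0 → 18.2. IC holds (29.74 ≥ 18.2).
Low-fitness type: stay at 0 → 18.2; mimic → 34.6 − 7.2 × 1.8 = 21.64. IC fails (18.2 < 21.64).
1 of 2 constraints hold, so this profile is not an equilibrium.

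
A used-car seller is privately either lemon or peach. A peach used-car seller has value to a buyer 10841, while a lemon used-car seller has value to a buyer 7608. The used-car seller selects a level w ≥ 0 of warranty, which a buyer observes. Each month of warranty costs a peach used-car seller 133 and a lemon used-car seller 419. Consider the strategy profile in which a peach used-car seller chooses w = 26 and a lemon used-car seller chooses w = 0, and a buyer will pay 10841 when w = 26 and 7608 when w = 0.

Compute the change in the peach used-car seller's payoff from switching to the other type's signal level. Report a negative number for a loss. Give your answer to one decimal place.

225.0

Playing w = 26 the peach used-car seller receives 10841 − 133 × 26 = 7383.
Deviating to w = 0 yields 7608 instead.
Gain from deviating: 7608 − 7383 = 225.0.
The gain is positive, so the peach type's incentive-compatibility constraint is violated — this profile is not a separating equilibrium.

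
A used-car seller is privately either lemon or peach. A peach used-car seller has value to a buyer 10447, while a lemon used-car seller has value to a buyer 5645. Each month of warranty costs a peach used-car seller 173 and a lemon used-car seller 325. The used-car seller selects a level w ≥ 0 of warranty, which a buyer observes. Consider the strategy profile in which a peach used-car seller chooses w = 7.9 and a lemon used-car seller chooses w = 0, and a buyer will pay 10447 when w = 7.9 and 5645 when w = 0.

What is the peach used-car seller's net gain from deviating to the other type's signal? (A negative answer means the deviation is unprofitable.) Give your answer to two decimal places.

-3435.30

Playing w = 7.9 the peach used-car seller receives 10447 − 173 × 7.9 = 9080.3.
Deviating to w = 0 yields 5645 instead.
Gain from deviating: 5645 − 9080.3 = -3435.30.
The gain is negative, so the peach type's incentive-compatibility constraint is satisfied.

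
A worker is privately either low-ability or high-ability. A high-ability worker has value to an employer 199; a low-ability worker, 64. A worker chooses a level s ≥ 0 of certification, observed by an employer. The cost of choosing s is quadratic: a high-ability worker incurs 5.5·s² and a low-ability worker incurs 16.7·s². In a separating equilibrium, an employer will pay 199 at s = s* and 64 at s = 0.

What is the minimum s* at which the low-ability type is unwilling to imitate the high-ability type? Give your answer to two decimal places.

2.84

The low-ability type at s = 0 receives 64; imitating at s* yields 199 − 16.7·s*².
Indifference: 64 = 199 − 16.7·s*², so s*² = (199 − 64) / 16.7 ≈ 8.0838.
s* = √8.0838 ≈ 2.84.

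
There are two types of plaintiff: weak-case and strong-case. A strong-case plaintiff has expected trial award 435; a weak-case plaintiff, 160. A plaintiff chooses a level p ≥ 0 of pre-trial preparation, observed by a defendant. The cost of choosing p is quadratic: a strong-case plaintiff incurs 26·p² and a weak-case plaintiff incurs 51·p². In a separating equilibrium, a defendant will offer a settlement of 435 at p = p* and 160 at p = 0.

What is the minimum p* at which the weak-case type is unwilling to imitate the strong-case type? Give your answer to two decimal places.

2.32

The weak-case type at p = 0 receives 160; imitating at p* yields 435 − 51·p*².
Indifference: 160 = 435 − 51·p*², so p*² = (435 − 160) / 51 ≈ 5.3922.
p* = √5.3922 ≈ 2.32.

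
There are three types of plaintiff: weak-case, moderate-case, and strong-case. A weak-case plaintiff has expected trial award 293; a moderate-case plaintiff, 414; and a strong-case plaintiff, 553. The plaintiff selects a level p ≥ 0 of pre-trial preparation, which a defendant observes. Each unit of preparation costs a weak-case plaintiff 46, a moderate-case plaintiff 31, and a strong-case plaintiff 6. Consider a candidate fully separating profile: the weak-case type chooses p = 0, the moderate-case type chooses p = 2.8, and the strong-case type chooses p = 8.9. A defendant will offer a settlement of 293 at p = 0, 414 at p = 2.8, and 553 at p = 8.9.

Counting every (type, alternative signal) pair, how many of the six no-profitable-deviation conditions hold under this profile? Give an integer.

6

Moderate-case (own payoff 414 − 31×2.8 = 327.2): to p=0 gives 293 → no gain ✓; to p=8.9 gives 553 − 31×8.9 = 277.1 → no gain ✓.
Strong-case (own payoff 553 − 6×8.9 = 499.6): to p=0 gives 293 → no gain ✓; to p=2.8 gives 414 − 6×2.8 = 397.2 → no gain ✓.
Weak-case (own payoff 293): to p=2.8 gives 414 − 46×2.8 = 285.2 → no gain ✓; to p=8.9 gives 553 − 46×8.9 = 143.6 → no gain ✓.
6 of the 6 constraints hold; this profile is a separating equilibrium.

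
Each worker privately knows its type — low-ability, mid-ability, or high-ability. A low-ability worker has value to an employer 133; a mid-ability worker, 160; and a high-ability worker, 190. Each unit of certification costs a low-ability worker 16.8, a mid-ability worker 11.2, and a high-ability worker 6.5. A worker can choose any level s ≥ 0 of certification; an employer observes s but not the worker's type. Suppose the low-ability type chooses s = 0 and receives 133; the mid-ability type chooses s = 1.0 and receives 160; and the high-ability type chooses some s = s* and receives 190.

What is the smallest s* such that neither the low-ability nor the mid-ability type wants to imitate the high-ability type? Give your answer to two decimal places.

3.68

Low-ability type (on-path payoff 133) won't mimic when 133 ≥ 190 − 16.8·s*, i.e. s* ≥ 3.39.
Mid-ability type (on-path payoff 160 − 11.2×1.0 = 148.8) won't mimic when 148.8 ≥ 190 − 11.2·s*, i.e. s* ≥ 3.68.
Both must hold, so s* = max(3.39, 3.68) = 3.68. The mid-ability type's constraint binds.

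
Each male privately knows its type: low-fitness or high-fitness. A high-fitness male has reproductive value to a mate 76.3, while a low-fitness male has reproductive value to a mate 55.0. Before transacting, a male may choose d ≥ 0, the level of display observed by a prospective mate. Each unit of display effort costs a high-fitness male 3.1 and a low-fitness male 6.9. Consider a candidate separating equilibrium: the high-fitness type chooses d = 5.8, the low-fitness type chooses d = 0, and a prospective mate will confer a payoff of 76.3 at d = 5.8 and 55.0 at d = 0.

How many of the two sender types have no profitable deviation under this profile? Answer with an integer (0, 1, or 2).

Low-fitness type: stay at 0 → 55.0; mimic → 76.3 − 6.9 × 5.8 = 36.28. IC holds (55.0 ≥ 36.28).
High-fitness type: signal → 76.3 − 3.1 × 5.8 = 58.32; deviate to 0 → 55.0. IC holds (58.32 ≥ 55.0).
2 of 2 constraints hold, so this is a separating equilibrium.

2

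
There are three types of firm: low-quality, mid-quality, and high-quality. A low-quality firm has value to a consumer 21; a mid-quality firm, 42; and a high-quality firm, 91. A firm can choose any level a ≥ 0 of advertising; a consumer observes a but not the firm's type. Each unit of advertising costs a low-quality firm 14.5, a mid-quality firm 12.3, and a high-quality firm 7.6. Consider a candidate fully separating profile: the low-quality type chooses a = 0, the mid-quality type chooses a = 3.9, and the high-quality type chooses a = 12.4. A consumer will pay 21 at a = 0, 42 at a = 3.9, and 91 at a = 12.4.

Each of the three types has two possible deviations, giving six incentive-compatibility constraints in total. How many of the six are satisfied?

3

High-quality (own payoff 91 − 7.6×12.4 = -3.24): to a=0 gives 21 → profitable ✗; to a=3.9 gives 42 − 7.6×3.9 = 12.36 → profitable ✗.
Low-quality (own payoff 21): to a=3.9 gives 42 − 14.5×3.9 = -14.55 → no gain ✓; to a=12.4 gives 91 − 14.5×12.4 = -88.8 → no gain ✓.
Mid-quality (own payoff 42 − 12.3×3.9 = -5.97): to a=0 gives 21 → profitable ✗; to a=12.4 gives 91 − 12.3×12.4 = -61.52 → no gain ✓.
3 of the 6 constraints hold; not an equilibrium.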